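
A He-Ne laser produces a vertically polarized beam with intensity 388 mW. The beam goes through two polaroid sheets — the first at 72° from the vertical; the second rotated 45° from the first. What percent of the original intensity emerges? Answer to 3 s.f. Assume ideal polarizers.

≈ 4.77%

I₁ = 388 mW · cos²(72°) = 37.05 mW.
I₂ = I₁ · cos²(45°) = 37.05 · 0.5 = 18.53 mW.
That is 4.775% of the incident intensity.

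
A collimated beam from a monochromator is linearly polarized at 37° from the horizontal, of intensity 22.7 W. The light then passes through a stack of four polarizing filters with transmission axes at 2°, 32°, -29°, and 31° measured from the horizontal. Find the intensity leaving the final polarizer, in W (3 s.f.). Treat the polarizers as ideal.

By Malus's law, I₁ = 22.7 W · cos²(35°) = 15.23 W.
I₂ = I₁ · cos²(30°) = 15.23 · 0.75 = 11.42 W.
I₃ = I₂ · cos²(61°) = 11.42 · 0.235 = 2.685 W.
I₄ = I₃ · cos²(60°) = 2.685 · 0.25 = 0.6713 W.

I ≈ 0.671 W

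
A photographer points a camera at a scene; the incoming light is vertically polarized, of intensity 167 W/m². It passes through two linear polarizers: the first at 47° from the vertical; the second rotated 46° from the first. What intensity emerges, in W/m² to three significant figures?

I ≈ 37.5 W/m²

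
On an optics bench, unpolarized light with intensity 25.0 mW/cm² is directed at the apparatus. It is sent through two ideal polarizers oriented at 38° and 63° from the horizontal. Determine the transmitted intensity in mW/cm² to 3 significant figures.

Unpolarized light through the first polarizer → I₁ = 25.0 mW/cm²/2 = 12.5 mW/cm², polarized at 38°.
I₂ = I₁ · cos²(25°) = 12.5 · 0.8214 = 10.27 mW/cm².

I ≈ 10.3 mW/cm²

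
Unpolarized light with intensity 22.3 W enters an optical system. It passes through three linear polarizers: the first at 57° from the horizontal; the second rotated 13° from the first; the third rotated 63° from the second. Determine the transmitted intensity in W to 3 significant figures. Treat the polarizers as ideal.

Unpolarized light through the first polarizer → I₁ = 22.3 W/2 = 11.15 W, polarized at 57°.
I₂ = I₁ · cos²(13°) = 11.15 · 0.9494 = 10.59 W.
I₃ = I₂ · cos²(63°) = 10.59 · 0.2061 = 2.182 W.

I ≈ 2.18 W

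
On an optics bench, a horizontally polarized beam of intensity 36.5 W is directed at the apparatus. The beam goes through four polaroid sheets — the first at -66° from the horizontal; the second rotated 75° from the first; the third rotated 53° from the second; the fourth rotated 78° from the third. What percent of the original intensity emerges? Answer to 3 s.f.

≈ 0.0174%

I₁ = 36.5 W · cos²(66°) = 6.038 W.
I₂ = I₁ · cos²(75°) = 6.038 · 0.06699 = 0.4045 W.
I₃ = I₂ · cos²(53°) = 0.4045 · 0.3622 = 0.1465 W.
I₄ = I₃ · cos²(78°) = 0.1465 · 0.04323 = 0.006333 W.
That is 0.01735% of the incident intensity.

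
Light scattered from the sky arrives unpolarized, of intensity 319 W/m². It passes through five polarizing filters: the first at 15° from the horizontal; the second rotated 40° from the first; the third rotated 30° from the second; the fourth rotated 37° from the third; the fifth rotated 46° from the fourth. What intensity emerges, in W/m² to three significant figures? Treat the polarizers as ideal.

Unpolarized light through the first polarizer → I₁ = 319 W/m²/2 = 159.5 W/m², polarized at 15°.
I₂ = I₁ · cos²(40°) = 159.5 · 0.5868 = 93.6 W/m².
I₃ = I₂ · cos²(30°) = 93.6 · 0.75 = 70.2 W/m².
I₄ = I₃ · cos²(37°) = 70.2 · 0.6378 = 44.77 W/m².
I₅ = I₄ · cos²(46°) = 44.77 · 0.4826 = 21.61 W/m².

I ≈ 21.6 W/m²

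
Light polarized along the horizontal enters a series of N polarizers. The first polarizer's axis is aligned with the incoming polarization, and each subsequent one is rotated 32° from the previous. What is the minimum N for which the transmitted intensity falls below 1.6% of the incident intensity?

First polarizer is aligned with the polarization: full transmission.
Each further stage multiplies by cos²(32°) = 0.7192.
After N polarizers: T = 0.7192^(N−1). Require T < 0.016 ⇒ N−1 > ln(0.016)/ln(0.7192) = 12.54, so N−1 ≥ 13 and N = 14.
Check: N=14 gives T = 0.01377 < 0.016; N=13 gives T = 0.01915.

N = 14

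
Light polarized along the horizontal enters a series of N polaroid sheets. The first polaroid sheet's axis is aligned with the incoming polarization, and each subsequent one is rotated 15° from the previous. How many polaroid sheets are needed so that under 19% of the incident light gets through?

First polarizer is aligned with the polarization: full transmission.
Each further stage multiplies by cos²(15°) = 0.933.
After N polarizers: T = 0.933^(N−1). Require T < 0.19 ⇒ N−1 > ln(0.19)/ln(0.933) = 23.95, so N−1 ≥ 24 and N = 25.
Check: N=25 gives T = 0.1894 < 0.19; N=24 gives T = 0.203.

N = 25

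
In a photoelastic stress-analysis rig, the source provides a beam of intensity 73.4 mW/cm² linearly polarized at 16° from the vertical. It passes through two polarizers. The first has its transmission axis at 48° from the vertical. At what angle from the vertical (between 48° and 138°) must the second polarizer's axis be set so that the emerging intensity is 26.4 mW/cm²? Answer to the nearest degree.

I₁ = I₀ cos²(48° − 16°) = I₀ cos²(32°) = 0.7192 I₀.
Target fraction: 26.4 / 73.4 mW/cm² = 0.3597 of I₀.
Need I₂/I₀ = 0.3597, so cos²(θ − 48°) = 0.3597 / 0.7192 = 0.5001.
θ − 48° = arccos(√0.5001) = 45.0°, giving θ ≈ 48 + 45.0 = 93.0°.

θ ≈ 93°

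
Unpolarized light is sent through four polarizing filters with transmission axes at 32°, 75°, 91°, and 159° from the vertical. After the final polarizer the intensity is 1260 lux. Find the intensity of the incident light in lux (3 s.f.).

I₀ ≈ 3.63e4 lux

Unpolarized light through the first polarizer → I₁ = ½ I₀, now polarized at 32°.
I₂ = I₁ cos²(75° − 32°) = 0.5 I₀ · cos²(43°) = 0.2674 I₀.
I₃ = I₂ cos²(91° − 75°) = 0.2674 I₀ · cos²(16°) = 0.2471 I₀.
I₄ = I₃ cos²(159° − 91°) = 0.2471 I₀ · cos²(68°) = 0.03468 I₀.
So 1260 lux = 0.03468 I₀, giving I₀ = 1260/0.03468 = 3.633e+04 lux.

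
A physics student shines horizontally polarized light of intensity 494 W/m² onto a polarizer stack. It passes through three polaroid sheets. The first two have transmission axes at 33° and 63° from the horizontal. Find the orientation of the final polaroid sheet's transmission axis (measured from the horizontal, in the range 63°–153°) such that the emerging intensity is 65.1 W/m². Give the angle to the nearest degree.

θ ≈ 123°

I₁ = I₀ cos²(33° − 0°) = I₀ cos²(33°) = 0.7034 I₀.
I₂ = I₁ cos²(63° − 33°) = 0.7034 I₀ · cos²(30°) = 0.5275 I₀.
Target fraction: 65.1 / 494 W/m² = 0.1318 of I₀.
Need I₃/I₀ = 0.1318, so cos²(θ − 63°) = 0.1318 / 0.5275 = 0.2498.
θ − 63° = arccos(√0.2498) = 60.0°, giving θ ≈ 63 + 60.0 = 123.0°.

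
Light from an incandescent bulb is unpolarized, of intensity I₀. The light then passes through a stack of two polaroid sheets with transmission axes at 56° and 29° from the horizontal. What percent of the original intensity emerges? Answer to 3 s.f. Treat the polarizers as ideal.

≈ 39.7%

Unpolarized light through the first polarizer → I₁ = ½ I₀, now polarized at 56°.
I₂ = I₁ cos²(29° − 56°) = 0.5 I₀ · cos²(27°) = 0.3969 I₀.
That is 39.69% of the incident intensity.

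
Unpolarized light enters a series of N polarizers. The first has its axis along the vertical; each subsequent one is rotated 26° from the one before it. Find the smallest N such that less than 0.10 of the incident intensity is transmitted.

N = 9

First polarizer halves the unpolarized light: factor 1/2.
Each further stage multiplies by cos²(26°) = 0.8078.
After N polarizers: T = 0.5·0.8078^(N−1). Require T < 0.10 ⇒ N−1 > ln(0.10/0.5)/ln(0.8078) = 7.54, so N−1 ≥ 8 and N = 9.
Check: N=9 gives T = 0.09068 < 0.10; N=8 gives T = 0.1123.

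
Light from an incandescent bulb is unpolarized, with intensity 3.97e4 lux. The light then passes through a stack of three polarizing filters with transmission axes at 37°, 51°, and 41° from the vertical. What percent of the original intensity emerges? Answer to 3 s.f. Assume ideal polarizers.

Unpolarized light through the first polarizer → I₁ = 3.97e4 lux/2 = 1.985e+04 lux, polarized at 37°.
I₂ = I₁ · cos²(14°) = 1.985e+04 · 0.9415 = 1.869e+04 lux.
I₃ = I₂ · cos²(10°) = 1.869e+04 · 0.9698 = 1.812e+04 lux.
That is 45.65% of the incident intensity.

≈ 45.7%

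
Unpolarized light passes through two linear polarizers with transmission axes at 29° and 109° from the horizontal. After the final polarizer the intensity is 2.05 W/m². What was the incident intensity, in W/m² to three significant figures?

I₀ ≈ 136 W/m²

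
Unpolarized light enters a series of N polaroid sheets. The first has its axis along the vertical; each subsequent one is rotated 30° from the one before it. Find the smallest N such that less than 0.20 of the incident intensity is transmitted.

First polarizer halves the unpolarized light: factor 1/2.
Each further stage multiplies by cos²(30°) = 0.75.
After N polarizers: T = 0.5·0.75^(N−1). Require T < 0.20 ⇒ N−1 > ln(0.20/0.5)/ln(0.75) = 3.19, so N−1 ≥ 4 and N = 5.
Check: N=5 gives T = 0.1582 < 0.20; N=4 gives T = 0.2109.

N = 5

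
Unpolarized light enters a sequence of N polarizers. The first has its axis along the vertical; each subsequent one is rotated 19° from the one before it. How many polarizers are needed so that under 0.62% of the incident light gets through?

N = 41

First polarizer halves the unpolarized light: factor 1/2.
Each further stage multiplies by cos²(19°) = 0.894.
After N polarizers: T = 0.5·0.894^(N−1). Require T < 0.0062 ⇒ N−1 > ln(0.0062/0.5)/ln(0.894) = 39.18, so N−1 ≥ 40 and N = 41.
Check: N=41 gives T = 0.005657 < 0.0062; N=40 gives T = 0.006328.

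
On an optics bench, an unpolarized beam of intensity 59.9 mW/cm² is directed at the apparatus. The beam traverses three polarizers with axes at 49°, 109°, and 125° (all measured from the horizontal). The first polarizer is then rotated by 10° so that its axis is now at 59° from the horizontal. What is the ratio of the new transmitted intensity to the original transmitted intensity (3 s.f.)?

Before rotation:
Unpolarized light through the first polarizer → I₁ = ½ I₀, now polarized at 49°.
I₂ = I₁ cos²(109° − 49°) = 0.5 I₀ · cos²(60°) = 0.125 I₀.
I₃ = I₂ cos²(125° − 109°) = 0.125 I₀ · cos²(16°) = 0.1155 I₀.
After rotation:
Unpolarized light through the first polarizer → I₁ = ½ I₀, now polarized at 59°.
I₂ = I₁ cos²(109° − 59°) = 0.5 I₀ · cos²(50°) = 0.2066 I₀.
I₃ = I₂ cos²(125° − 109°) = 0.2066 I₀ · cos²(16°) = 0.1909 I₀.
Ratio = 0.1909 / 0.1155 = 1.653.

I_new/I_old ≈ 1.65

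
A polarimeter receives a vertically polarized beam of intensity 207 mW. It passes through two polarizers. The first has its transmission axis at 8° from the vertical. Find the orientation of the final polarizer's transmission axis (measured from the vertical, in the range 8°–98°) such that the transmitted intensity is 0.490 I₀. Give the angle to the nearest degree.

I₁ = I₀ cos²(8° − 0°) = I₀ cos²(8°) = 0.9806 I₀.
Need I₂/I₀ = 0.49, so cos²(θ − 8°) = 0.49 / 0.9806 = 0.4997.
θ − 8° = arccos(√0.4997) = 45.0°, giving θ ≈ 8 + 45.0 = 53.0°.

θ ≈ 53°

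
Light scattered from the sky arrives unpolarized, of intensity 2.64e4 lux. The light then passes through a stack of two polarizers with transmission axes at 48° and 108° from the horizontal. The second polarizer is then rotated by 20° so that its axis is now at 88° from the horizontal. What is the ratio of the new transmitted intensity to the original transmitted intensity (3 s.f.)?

Before rotation:
Unpolarized light through the first polarizer → I₁ = ½ I₀, now polarized at 48°.
I₂ = I₁ cos²(108° − 48°) = 0.5 I₀ · cos²(60°) = 0.125 I₀.
After rotation:
Unpolarized light through the first polarizer → I₁ = ½ I₀, now polarized at 48°.
I₂ = I₁ cos²(88° − 48°) = 0.5 I₀ · cos²(40°) = 0.2934 I₀.
Ratio = 0.2934 / 0.125 = 2.347.

I_new/I_old ≈ 2.35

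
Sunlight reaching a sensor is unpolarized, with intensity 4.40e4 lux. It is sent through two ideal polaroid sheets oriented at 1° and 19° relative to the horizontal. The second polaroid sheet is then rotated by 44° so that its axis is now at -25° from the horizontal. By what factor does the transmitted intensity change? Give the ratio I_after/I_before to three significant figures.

I_new/I_old ≈ 0.893

Before rotation:
Unpolarized light through the first polarizer → I₁ = ½ I₀, now polarized at 1°.
I₂ = I₁ cos²(19° − 1°) = 0.5 I₀ · cos²(18°) = 0.4523 I₀.
After rotation:
Unpolarized light through the first polarizer → I₁ = ½ I₀, now polarized at 1°.
I₂ = I₁ cos²(-25° − 1°) = 0.5 I₀ · cos²(26°) = 0.4039 I₀.
Ratio = 0.4039 / 0.4523 = 0.8931.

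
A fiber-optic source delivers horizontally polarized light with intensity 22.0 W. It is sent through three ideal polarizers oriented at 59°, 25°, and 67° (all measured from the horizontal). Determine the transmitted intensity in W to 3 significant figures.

I ≈ 2.22 W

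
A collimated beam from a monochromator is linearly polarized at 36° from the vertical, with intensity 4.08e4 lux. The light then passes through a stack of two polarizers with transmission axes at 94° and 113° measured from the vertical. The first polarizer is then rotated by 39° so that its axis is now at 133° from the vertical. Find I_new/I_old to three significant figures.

I_new/I_old ≈ 0.0522

Before rotation:
By Malus's law, I₁ = I₀ cos²(94° − 36°) = I₀ cos²(58°) = 0.2808 I₀.
I₂ = I₁ cos²(113° − 94°) = 0.2808 I₀ · cos²(19°) = 0.251 I₀.
After rotation:
I₁ = I₀ cos²(133° − 36°) = I₀ cos²(83°) = 0.01485 I₀.
I₂ = I₁ cos²(113° − 133°) = 0.01485 I₀ · cos²(20°) = 0.01311 I₀.
Ratio = 0.01311 / 0.251 = 0.05224.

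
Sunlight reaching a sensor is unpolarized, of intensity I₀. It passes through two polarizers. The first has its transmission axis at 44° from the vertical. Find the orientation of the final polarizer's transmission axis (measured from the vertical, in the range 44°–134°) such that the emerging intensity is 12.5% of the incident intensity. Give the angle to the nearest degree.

θ ≈ 104°

Unpolarized light through the first polarizer → I₁ = ½ I₀, now polarized at 44°.
Need I₂/I₀ = 0.125, so cos²(θ − 44°) = 0.125 / 0.5 = 0.25.
θ − 44° = arccos(√0.25) = 60.0°, giving θ ≈ 44 + 60.0 = 104.0°.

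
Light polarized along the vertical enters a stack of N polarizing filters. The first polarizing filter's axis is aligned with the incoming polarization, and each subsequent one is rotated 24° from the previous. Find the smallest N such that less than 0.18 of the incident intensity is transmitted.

N = 11

First polarizer is aligned with the polarization: full transmission.
Each further stage multiplies by cos²(24°) = 0.8346.
After N polarizers: T = 0.8346^(N−1). Require T < 0.18 ⇒ N−1 > ln(0.18)/ln(0.8346) = 9.48, so N−1 ≥ 10 and N = 11.
Check: N=11 gives T = 0.1639 < 0.18; N=10 gives T = 0.1964.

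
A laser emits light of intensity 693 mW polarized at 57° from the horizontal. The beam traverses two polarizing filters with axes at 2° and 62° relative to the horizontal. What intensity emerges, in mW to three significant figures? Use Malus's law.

By Malus's law, I₁ = 693 mW · cos²(55°) = 228 mW.
I₂ = I₁ · cos²(60°) = 228 · 0.25 = 57 mW.

I ≈ 57.0 mW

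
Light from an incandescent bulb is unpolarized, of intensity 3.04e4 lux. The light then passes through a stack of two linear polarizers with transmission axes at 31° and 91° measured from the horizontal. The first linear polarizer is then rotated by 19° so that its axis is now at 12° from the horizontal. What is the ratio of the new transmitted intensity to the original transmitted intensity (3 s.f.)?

Before rotation:
Unpolarized light through the first polarizer → I₁ = ½ I₀, now polarized at 31°.
I₂ = I₁ cos²(91° − 31°) = 0.5 I₀ · cos²(60°) = 0.125 I₀.
After rotation:
Unpolarized light through the first polarizer → I₁ = ½ I₀, now polarized at 12°.
I₂ = I₁ cos²(91° − 12°) = 0.5 I₀ · cos²(79°) = 0.0182 I₀.
Ratio = 0.0182 / 0.125 = 0.1456.

I_new/I_old ≈ 0.146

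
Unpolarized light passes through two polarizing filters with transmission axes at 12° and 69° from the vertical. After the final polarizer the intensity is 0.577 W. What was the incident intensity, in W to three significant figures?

I₀ ≈ 3.89 W

Unpolarized light through the first polarizer → I₁ = ½ I₀, now polarized at 12°.
I₂ = I₁ cos²(69° − 12°) = 0.5 I₀ · cos²(57°) = 0.1483 I₀.
So 0.577 W = 0.1483 I₀, giving I₀ = 0.577/0.1483 = 3.89 W.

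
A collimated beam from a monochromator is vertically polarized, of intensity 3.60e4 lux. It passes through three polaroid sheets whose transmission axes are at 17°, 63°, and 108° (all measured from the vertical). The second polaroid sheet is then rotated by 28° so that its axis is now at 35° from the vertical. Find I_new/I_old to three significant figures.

I_new/I_old ≈ 0.320

Before rotation:
I₁ = I₀ cos²(17° − 0°) = I₀ cos²(17°) = 0.9145 I₀.
I₂ = I₁ cos²(63° − 17°) = 0.9145 I₀ · cos²(46°) = 0.4413 I₀.
I₃ = I₂ cos²(108° − 63°) = 0.4413 I₀ · cos²(45°) = 0.2207 I₀.
After rotation:
I₁ = I₀ cos²(17° − 0°) = I₀ cos²(17°) = 0.9145 I₀.
I₂ = I₁ cos²(35° − 17°) = 0.9145 I₀ · cos²(18°) = 0.8272 I₀.
I₃ = I₂ cos²(108° − 35°) = 0.8272 I₀ · cos²(73°) = 0.07071 I₀.
Ratio = 0.07071 / 0.2207 = 0.3205.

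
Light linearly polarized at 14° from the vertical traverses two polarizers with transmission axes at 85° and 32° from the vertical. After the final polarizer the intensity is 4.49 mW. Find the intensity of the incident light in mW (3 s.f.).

I₀ ≈ 117 mW

By Malus's law, I₁ = I₀ cos²(85° − 14°) = I₀ cos²(71°) = 0.106 I₀.
I₂ = I₁ cos²(32° − 85°) = 0.106 I₀ · cos²(53°) = 0.03839 I₀.
So 4.49 mW = 0.03839 I₀, giving I₀ = 4.49/0.03839 = 117 mW.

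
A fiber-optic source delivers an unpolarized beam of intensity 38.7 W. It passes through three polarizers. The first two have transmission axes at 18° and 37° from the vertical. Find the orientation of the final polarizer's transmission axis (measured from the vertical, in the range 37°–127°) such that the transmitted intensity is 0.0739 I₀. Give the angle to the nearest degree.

Unpolarized light through the first polarizer → I₁ = ½ I₀, now polarized at 18°.
I₂ = I₁ cos²(37° − 18°) = 0.5 I₀ · cos²(19°) = 0.447 I₀.
Need I₃/I₀ = 0.0739, so cos²(θ − 37°) = 0.0739 / 0.447 = 0.1653.
θ − 37° = arccos(√0.1653) = 66.0°, giving θ ≈ 37 + 66.0 = 103.0°.

θ ≈ 103°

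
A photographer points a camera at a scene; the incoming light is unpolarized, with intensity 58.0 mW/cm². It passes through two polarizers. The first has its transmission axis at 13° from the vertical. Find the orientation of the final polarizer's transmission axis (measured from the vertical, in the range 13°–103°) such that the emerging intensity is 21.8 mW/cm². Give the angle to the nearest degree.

Unpolarized light through the first polarizer → I₁ = ½ I₀, now polarized at 13°.
Target fraction: 21.8 / 58.0 mW/cm² = 0.3759 of I₀.
Need I₂/I₀ = 0.3759, so cos²(θ − 13°) = 0.3759 / 0.5 = 0.7517.
θ − 13° = arccos(√0.7517) = 29.9°, giving θ ≈ 13 + 29.9 = 42.9°.

θ ≈ 43°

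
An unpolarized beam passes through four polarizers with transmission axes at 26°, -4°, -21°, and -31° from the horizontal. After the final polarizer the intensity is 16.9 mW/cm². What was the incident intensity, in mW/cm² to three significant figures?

Unpolarized light through the first polarizer → I₁ = ½ I₀, now polarized at 26°.
I₂ = I₁ cos²(-4° − 26°) = 0.5 I₀ · cos²(30°) = 0.375 I₀.
I₃ = I₂ cos²(-21° + 4°) = 0.375 I₀ · cos²(17°) = 0.3429 I₀.
I₄ = I₃ cos²(-31° + 21°) = 0.3429 I₀ · cos²(10°) = 0.3326 I₀.
So 16.9 mW/cm² = 0.3326 I₀, giving I₀ = 16.9/0.3326 = 50.81 mW/cm².

I₀ ≈ 50.8 mW/cm²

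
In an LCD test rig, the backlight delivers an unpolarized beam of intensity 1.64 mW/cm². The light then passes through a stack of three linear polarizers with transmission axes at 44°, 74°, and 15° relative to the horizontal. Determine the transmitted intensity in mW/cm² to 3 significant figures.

Unpolarized light through the first polarizer → I₁ = 1.64 mW/cm²/2 = 0.82 mW/cm², polarized at 44°.
I₂ = I₁ · cos²(30°) = 0.82 · 0.75 = 0.615 mW/cm².
I₃ = I₂ · cos²(59°) = 0.615 · 0.2653 = 0.1631 mW/cm².

I ≈ 0.163 mW/cm²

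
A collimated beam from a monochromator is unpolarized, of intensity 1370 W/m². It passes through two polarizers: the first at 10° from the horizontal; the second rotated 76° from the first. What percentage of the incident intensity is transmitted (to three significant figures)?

Unpolarized light through the first polarizer → I₁ = 1370 W/m²/2 = 685 W/m², polarized at 10°.
I₂ = I₁ · cos²(76°) = 685 · 0.05853 = 40.09 W/m².
That is 2.926% of the incident intensity.

≈ 2.93%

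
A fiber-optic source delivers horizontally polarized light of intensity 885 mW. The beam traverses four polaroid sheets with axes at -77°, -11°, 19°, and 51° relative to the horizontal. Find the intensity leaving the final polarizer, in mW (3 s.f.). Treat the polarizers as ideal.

I ≈ 4.00 mW

By Malus's law, I₁ = 885 mW · cos²(77°) = 44.78 mW.
I₂ = I₁ · cos²(66°) = 44.78 · 0.1654 = 7.409 mW.
I₃ = I₂ · cos²(30°) = 7.409 · 0.75 = 5.557 mW.
I₄ = I₃ · cos²(32°) = 5.557 · 0.7192 = 3.996 mW.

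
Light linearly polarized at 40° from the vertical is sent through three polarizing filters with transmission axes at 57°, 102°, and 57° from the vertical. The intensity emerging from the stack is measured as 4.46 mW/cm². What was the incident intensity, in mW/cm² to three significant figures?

I₀ ≈ 19.5 mW/cm²

I₁ = I₀ cos²(57° − 40°) = I₀ cos²(17°) = 0.9145 I₀.
I₂ = I₁ cos²(102° − 57°) = 0.9145 I₀ · cos²(45°) = 0.4573 I₀.
I₃ = I₂ cos²(57° − 102°) = 0.4573 I₀ · cos²(45°) = 0.2286 I₀.
So 4.46 mW/cm² = 0.2286 I₀, giving I₀ = 4.46/0.2286 = 19.51 mW/cm².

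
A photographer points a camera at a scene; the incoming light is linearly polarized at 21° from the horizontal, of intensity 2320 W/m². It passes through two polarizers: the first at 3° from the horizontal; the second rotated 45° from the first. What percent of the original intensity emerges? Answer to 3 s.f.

By Malus's law, I₁ = 2320 W/m² · cos²(18°) = 2098 W/m².
I₂ = I₁ · cos²(45°) = 2098 · 0.5 = 1049 W/m².
That is 45.23% of the incident intensity.

≈ 45.2%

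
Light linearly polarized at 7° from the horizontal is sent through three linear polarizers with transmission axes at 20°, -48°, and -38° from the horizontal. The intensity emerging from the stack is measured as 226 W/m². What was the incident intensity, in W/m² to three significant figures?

I₀ ≈ 1750 W/m²

I₁ = I₀ cos²(20° − 7°) = I₀ cos²(13°) = 0.9494 I₀.
I₂ = I₁ cos²(-48° − 20°) = 0.9494 I₀ · cos²(68°) = 0.1332 I₀.
I₃ = I₂ cos²(-38° + 48°) = 0.1332 I₀ · cos²(10°) = 0.1292 I₀.
So 226 W/m² = 0.1292 I₀, giving I₀ = 226/0.1292 = 1749 W/m².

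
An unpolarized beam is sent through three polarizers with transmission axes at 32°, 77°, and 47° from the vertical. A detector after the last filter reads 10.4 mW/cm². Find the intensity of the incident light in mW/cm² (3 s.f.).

I₀ ≈ 55.5 mW/cm²

Unpolarized light through the first polarizer → I₁ = ½ I₀, now polarized at 32°.
I₂ = I₁ cos²(77° − 32°) = 0.5 I₀ · cos²(45°) = 0.25 I₀.
I₃ = I₂ cos²(47° − 77°) = 0.25 I₀ · cos²(30°) = 0.1875 I₀.
So 10.4 mW/cm² = 0.1875 I₀, giving I₀ = 10.4/0.1875 = 55.47 mW/cm².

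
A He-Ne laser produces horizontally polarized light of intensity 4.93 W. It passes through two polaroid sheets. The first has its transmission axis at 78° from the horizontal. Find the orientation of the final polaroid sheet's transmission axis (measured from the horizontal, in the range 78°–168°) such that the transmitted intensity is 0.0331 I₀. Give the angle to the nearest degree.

θ ≈ 107°

I₁ = I₀ cos²(78° − 0°) = I₀ cos²(78°) = 0.04323 I₀.
Need I₂/I₀ = 0.0331, so cos²(θ − 78°) = 0.0331 / 0.04323 = 0.7657.
θ − 78° = arccos(√0.7657) = 28.9°, giving θ ≈ 78 + 28.9 = 106.9°.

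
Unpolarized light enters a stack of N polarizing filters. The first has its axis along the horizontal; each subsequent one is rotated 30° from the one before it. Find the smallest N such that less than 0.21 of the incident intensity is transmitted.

N = 5

First polarizer halves the unpolarized light: factor 1/2.
Each further stage multiplies by cos²(30°) = 0.75.
After N polarizers: T = 0.5·0.75^(N−1). Require T < 0.21 ⇒ N−1 > ln(0.21/0.5)/ln(0.75) = 3.02, so N−1 ≥ 4 and N = 5.
Check: N=5 gives T = 0.1582 < 0.21; N=4 gives T = 0.2109.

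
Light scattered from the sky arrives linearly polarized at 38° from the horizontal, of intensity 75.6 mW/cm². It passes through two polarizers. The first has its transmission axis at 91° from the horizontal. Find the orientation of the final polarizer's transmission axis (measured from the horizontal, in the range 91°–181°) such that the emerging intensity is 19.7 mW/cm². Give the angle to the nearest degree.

By Malus's law, I₁ = I₀ cos²(91° − 38°) = I₀ cos²(53°) = 0.3622 I₀.
Target fraction: 19.7 / 75.6 mW/cm² = 0.2606 of I₀.
Need I₂/I₀ = 0.2606, so cos²(θ − 91°) = 0.2606 / 0.3622 = 0.7195.
θ − 91° = arccos(√0.7195) = 32.0°, giving θ ≈ 91 + 32.0 = 123.0°.

θ ≈ 123°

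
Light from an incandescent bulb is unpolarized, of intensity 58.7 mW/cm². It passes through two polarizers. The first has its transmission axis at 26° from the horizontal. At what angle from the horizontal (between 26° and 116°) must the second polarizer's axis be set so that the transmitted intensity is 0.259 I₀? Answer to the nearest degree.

θ ≈ 70°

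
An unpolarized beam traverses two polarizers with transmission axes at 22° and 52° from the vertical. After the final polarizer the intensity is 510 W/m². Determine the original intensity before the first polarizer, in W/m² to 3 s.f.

I₀ ≈ 1360 W/m²

Unpolarized light through the first polarizer → I₁ = ½ I₀, now polarized at 22°.
I₂ = I₁ cos²(52° − 22°) = 0.5 I₀ · cos²(30°) = 0.375 I₀.
So 510 W/m² = 0.375 I₀, giving I₀ = 510/0.375 = 1360 W/m².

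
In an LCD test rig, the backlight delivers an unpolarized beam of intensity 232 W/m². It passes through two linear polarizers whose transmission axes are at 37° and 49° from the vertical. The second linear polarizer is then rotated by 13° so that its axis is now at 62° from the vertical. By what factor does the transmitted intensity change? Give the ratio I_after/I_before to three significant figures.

I_new/I_old ≈ 0.859

Before rotation:
Unpolarized light through the first polarizer → I₁ = ½ I₀, now polarized at 37°.
I₂ = I₁ cos²(49° − 37°) = 0.5 I₀ · cos²(12°) = 0.4784 I₀.
After rotation:
Unpolarized light through the first polarizer → I₁ = ½ I₀, now polarized at 37°.
I₂ = I₁ cos²(62° − 37°) = 0.5 I₀ · cos²(25°) = 0.4107 I₀.
Ratio = 0.4107 / 0.4784 = 0.8585.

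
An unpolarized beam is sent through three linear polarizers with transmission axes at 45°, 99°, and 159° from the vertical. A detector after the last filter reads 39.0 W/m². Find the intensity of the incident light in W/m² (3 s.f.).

Unpolarized light through the first polarizer → I₁ = ½ I₀, now polarized at 45°.
I₂ = I₁ cos²(99° − 45°) = 0.5 I₀ · cos²(54°) = 0.1727 I₀.
I₃ = I₂ cos²(159° − 99°) = 0.1727 I₀ · cos²(60°) = 0.04319 I₀.
So 39.0 W/m² = 0.04319 I₀, giving I₀ = 39.0/0.04319 = 903.1 W/m².

I₀ ≈ 903 W/m²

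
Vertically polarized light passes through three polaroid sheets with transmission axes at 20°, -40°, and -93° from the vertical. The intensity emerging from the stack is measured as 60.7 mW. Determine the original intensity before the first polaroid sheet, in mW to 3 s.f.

I₀ ≈ 759 mW

By Malus's law, I₁ = I₀ cos²(20° − 0°) = I₀ cos²(20°) = 0.883 I₀.
I₂ = I₁ cos²(-40° − 20°) = 0.883 I₀ · cos²(60°) = 0.2208 I₀.
I₃ = I₂ cos²(-93° + 40°) = 0.2208 I₀ · cos²(53°) = 0.07995 I₀.
So 60.7 mW = 0.07995 I₀, giving I₀ = 60.7/0.07995 = 759.2 mW.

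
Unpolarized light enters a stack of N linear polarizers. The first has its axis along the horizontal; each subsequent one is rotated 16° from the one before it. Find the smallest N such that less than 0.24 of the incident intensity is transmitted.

N = 11

First polarizer halves the unpolarized light: factor 1/2.
Each further stage multiplies by cos²(16°) = 0.924.
After N polarizers: T = 0.5·0.924^(N−1). Require T < 0.24 ⇒ N−1 > ln(0.24/0.5)/ln(0.924) = 9.29, so N−1 ≥ 10 and N = 11.
Check: N=11 gives T = 0.2269 < 0.24; N=10 gives T = 0.2455.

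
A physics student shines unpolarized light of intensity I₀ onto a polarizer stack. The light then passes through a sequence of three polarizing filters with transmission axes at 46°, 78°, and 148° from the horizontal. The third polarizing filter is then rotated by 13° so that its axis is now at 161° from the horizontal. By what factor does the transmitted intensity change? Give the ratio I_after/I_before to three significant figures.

I_new/I_old ≈ 0.127

Before rotation:
Unpolarized light through the first polarizer → I₁ = ½ I₀, now polarized at 46°.
I₂ = I₁ cos²(78° − 46°) = 0.5 I₀ · cos²(32°) = 0.3596 I₀.
I₃ = I₂ cos²(148° − 78°) = 0.3596 I₀ · cos²(70°) = 0.04206 I₀.
After rotation:
Unpolarized light through the first polarizer → I₁ = ½ I₀, now polarized at 46°.
I₂ = I₁ cos²(78° − 46°) = 0.5 I₀ · cos²(32°) = 0.3596 I₀.
I₃ = I₂ cos²(161° − 78°) = 0.3596 I₀ · cos²(83°) = 0.005341 I₀.
Ratio = 0.005341 / 0.04206 = 0.127.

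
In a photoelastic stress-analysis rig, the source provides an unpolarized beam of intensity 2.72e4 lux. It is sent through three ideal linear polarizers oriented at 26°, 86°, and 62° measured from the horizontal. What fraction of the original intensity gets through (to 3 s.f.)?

Unpolarized light through the first polarizer → I₁ = 2.72e4 lux/2 = 1.36e+04 lux, polarized at 26°.
I₂ = I₁ · cos²(60°) = 1.36e+04 · 0.25 = 3400 lux.
I₃ = I₂ · cos²(24°) = 3400 · 0.8346 = 2838 lux.
Transmitted fraction = 0.1043.

I/I₀ ≈ 0.104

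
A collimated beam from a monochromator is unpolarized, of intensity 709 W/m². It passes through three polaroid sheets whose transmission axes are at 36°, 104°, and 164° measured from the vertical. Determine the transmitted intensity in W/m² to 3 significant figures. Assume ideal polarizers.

Unpolarized light through the first polarizer → I₁ = 709 W/m²/2 = 354.5 W/m², polarized at 36°.
I₂ = I₁ · cos²(68°) = 354.5 · 0.1403 = 49.75 W/m².
I₃ = I₂ · cos²(60°) = 49.75 · 0.25 = 12.44 W/m².

I ≈ 12.4 W/m²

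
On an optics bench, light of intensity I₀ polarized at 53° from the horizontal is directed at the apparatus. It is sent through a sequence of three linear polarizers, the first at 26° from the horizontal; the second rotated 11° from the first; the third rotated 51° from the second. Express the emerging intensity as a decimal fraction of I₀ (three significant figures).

≈ 0.303 I₀

I₁ = I₀ cos²(26° − 53°) = I₀ cos²(27°) = 0.7939 I₀.
I₂ = I₁ cos²(11°) = 0.7939 · 0.9636 I₀ = 0.765 I₀.
I₃ = I₂ cos²(51°) = 0.765 · 0.396 I₀ = 0.303 I₀.
Transmitted fraction = 0.303.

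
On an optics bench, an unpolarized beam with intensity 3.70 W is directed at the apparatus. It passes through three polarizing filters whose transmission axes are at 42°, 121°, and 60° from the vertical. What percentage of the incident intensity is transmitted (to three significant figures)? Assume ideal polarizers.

Unpolarized light through the first polarizer → I₁ = 3.70 W/2 = 1.85 W, polarized at 42°.
I₂ = I₁ · cos²(79°) = 1.85 · 0.03641 = 0.06735 W.
I₃ = I₂ · cos²(61°) = 0.06735 · 0.235 = 0.01583 W.
That is 0.4279% of the incident intensity.

≈ 0.428%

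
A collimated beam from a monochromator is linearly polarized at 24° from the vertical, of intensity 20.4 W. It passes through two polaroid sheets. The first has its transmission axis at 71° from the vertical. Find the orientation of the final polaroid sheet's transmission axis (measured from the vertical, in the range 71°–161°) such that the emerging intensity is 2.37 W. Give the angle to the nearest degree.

θ ≈ 131°

I₁ = I₀ cos²(71° − 24°) = I₀ cos²(47°) = 0.4651 I₀.
Target fraction: 2.37 / 20.4 W = 0.1162 of I₀.
Need I₂/I₀ = 0.1162, so cos²(θ − 71°) = 0.1162 / 0.4651 = 0.2498.
θ − 71° = arccos(√0.2498) = 60.0°, giving θ ≈ 71 + 60.0 = 131.0°.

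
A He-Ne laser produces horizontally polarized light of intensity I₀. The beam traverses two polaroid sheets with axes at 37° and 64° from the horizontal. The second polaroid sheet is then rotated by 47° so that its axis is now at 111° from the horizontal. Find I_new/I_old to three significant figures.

I_new/I_old ≈ 0.0957

Before rotation:
By Malus's law, I₁ = I₀ cos²(37° − 0°) = I₀ cos²(37°) = 0.6378 I₀.
I₂ = I₁ cos²(64° − 37°) = 0.6378 I₀ · cos²(27°) = 0.5064 I₀.
After rotation:
I₁ = I₀ cos²(37° − 0°) = I₀ cos²(37°) = 0.6378 I₀.
I₂ = I₁ cos²(111° − 37°) = 0.6378 I₀ · cos²(74°) = 0.04846 I₀.
Ratio = 0.04846 / 0.5064 = 0.0957.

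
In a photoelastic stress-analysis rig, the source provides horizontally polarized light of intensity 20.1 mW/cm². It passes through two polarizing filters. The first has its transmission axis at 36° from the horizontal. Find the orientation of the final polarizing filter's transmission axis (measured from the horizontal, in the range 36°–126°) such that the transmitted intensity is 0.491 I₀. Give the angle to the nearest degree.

By Malus's law, I₁ = I₀ cos²(36° − 0°) = I₀ cos²(36°) = 0.6545 I₀.
Need I₂/I₀ = 0.491, so cos²(θ − 36°) = 0.491 / 0.6545 = 0.7502.
θ − 36° = arccos(√0.7502) = 30.0°, giving θ ≈ 36 + 30.0 = 66.0°.

θ ≈ 66°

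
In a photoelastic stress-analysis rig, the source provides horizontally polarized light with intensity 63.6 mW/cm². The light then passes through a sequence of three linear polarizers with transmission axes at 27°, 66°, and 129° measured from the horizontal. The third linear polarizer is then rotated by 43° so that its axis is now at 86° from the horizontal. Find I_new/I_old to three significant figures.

Before rotation:
By Malus's law, I₁ = I₀ cos²(27° − 0°) = I₀ cos²(27°) = 0.7939 I₀.
I₂ = I₁ cos²(66° − 27°) = 0.7939 I₀ · cos²(39°) = 0.4795 I₀.
I₃ = I₂ cos²(129° − 66°) = 0.4795 I₀ · cos²(63°) = 0.09882 I₀.
After rotation:
I₁ = I₀ cos²(27° − 0°) = I₀ cos²(27°) = 0.7939 I₀.
I₂ = I₁ cos²(66° − 27°) = 0.7939 I₀ · cos²(39°) = 0.4795 I₀.
I₃ = I₂ cos²(86° − 66°) = 0.4795 I₀ · cos²(20°) = 0.4234 I₀.
Ratio = 0.4234 / 0.09882 = 4.284.

I_new/I_old ≈ 4.28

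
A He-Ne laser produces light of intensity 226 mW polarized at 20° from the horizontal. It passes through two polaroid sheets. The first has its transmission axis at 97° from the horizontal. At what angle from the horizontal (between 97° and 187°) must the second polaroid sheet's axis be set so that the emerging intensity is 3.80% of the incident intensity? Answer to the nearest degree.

θ ≈ 127°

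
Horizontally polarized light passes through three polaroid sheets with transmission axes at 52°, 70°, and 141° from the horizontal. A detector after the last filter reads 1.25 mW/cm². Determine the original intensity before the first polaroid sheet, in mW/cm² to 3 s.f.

By Malus's law, I₁ = I₀ cos²(52° − 0°) = I₀ cos²(52°) = 0.379 I₀.
I₂ = I₁ cos²(70° − 52°) = 0.379 I₀ · cos²(18°) = 0.3428 I₀.
I₃ = I₂ cos²(141° − 70°) = 0.3428 I₀ · cos²(71°) = 0.03634 I₀.
So 1.25 mW/cm² = 0.03634 I₀, giving I₀ = 1.25/0.03634 = 34.4 mW/cm².

I₀ ≈ 34.4 mW/cm²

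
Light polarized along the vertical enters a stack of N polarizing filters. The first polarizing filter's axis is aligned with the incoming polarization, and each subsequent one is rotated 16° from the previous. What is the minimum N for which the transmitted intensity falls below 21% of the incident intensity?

First polarizer is aligned with the polarization: full transmission.
Each further stage multiplies by cos²(16°) = 0.924.
After N polarizers: T = 0.924^(N−1). Require T < 0.21 ⇒ N−1 > ln(0.21)/ln(0.924) = 19.75, so N−1 ≥ 20 and N = 21.
Check: N=21 gives T = 0.2059 < 0.21; N=20 gives T = 0.2228.

N = 21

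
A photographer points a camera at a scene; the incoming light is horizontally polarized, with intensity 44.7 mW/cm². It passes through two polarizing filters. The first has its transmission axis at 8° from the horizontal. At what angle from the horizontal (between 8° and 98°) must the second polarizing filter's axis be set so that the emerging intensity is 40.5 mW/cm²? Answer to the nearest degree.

I₁ = I₀ cos²(8° − 0°) = I₀ cos²(8°) = 0.9806 I₀.
Target fraction: 40.5 / 44.7 mW/cm² = 0.906 of I₀.
Need I₂/I₀ = 0.906, so cos²(θ − 8°) = 0.906 / 0.9806 = 0.9239.
θ − 8° = arccos(√0.9239) = 16.0°, giving θ ≈ 8 + 16.0 = 24.0°.

θ ≈ 24°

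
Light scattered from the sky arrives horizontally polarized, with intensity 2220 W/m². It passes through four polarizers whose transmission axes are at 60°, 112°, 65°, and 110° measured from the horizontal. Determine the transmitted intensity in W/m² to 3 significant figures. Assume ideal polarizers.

I ≈ 48.9 W/m²

By Malus's law, I₁ = 2220 W/m² · cos²(60°) = 555 W/m².
I₂ = I₁ · cos²(52°) = 555 · 0.379 = 210.4 W/m².
I₃ = I₂ · cos²(47°) = 210.4 · 0.4651 = 97.85 W/m².
I₄ = I₃ · cos²(45°) = 97.85 · 0.5 = 48.92 W/m².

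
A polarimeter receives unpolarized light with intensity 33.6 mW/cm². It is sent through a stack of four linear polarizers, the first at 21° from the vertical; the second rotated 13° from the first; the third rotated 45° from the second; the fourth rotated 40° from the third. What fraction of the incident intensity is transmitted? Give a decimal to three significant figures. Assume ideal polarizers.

Unpolarized light through the first polarizer → I₁ = 33.6 mW/cm²/2 = 16.8 mW/cm², polarized at 21°.
I₂ = I₁ · cos²(13°) = 16.8 · 0.9494 = 15.95 mW/cm².
I₃ = I₂ · cos²(45°) = 15.95 · 0.5 = 7.975 mW/cm².
I₄ = I₃ · cos²(40°) = 7.975 · 0.5868 = 4.68 mW/cm².
Transmitted fraction = 0.1393.

I/I₀ ≈ 0.139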